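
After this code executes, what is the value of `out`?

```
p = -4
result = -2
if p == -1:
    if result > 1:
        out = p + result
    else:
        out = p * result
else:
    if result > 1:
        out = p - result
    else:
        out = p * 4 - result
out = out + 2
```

p=-4, result=-2
p == -1 is False; result > 1 is False
→ out = p * 4 - result = -14
out = (-14)+2 = -12

-12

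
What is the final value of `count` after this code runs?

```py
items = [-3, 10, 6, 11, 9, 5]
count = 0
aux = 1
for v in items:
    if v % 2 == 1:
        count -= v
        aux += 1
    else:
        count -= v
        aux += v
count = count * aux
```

-798

v=-3: odd, count = 0-(-3) = 3; aux=2
v=10: not odd, count = 3-10 = -7; aux=12
v=6: not odd, count = (-7)-6 = -13; aux=18
v=11: odd, count = (-13)-11 = -24; aux=19
v=9: odd, count = (-24)-9 = -33; aux=20
v=5: odd, count = (-33)-5 = -38; aux=21
count*aux = (-38)*21 = -798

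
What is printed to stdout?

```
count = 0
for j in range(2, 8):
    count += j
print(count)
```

j=2: count = 0+2 = 2
j=3: count = 2+3 = 5
j=4: count = 5+4 = 9
j=5: count = 9+5 = 14
j=6: count = 14+6 = 20
j=7: count = 20+7 = 27

27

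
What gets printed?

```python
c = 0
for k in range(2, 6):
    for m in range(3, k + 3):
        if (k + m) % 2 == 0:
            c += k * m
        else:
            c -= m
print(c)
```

122

k=2,m=3: odd sum, c = 0-3 = -3
k=2,m=4: even sum, c = (-3)+8 = 5
k=3,m=3: even sum, c = 5+9 = 14
k=3,m=4: odd sum, c = 14-4 = 10
k=3,m=5: even sum, c = 10+15 = 25
k=4,m=3: odd sum, c = 25-3 = 22
k=4,m=4: even sum, c = 22+16 = 38
k=4,m=5: odd sum, c = 38-5 = 33
k=4,m=6: even sum, c = 33+24 = 57
k=5,m=3: even sum, c = 57+15 = 72
k=5,m=4: odd sum, c = 72-4 = 68
k=5,m=5: even sum, c = 68+25 = 93
k=5,m=6: odd sum, c = 93-6 = 87
k=5,m=7: even sum, c = 87+35 = 122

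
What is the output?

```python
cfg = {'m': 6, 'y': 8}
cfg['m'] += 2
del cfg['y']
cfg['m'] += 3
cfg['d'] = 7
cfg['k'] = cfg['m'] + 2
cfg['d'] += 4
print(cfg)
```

cfg['m'] = 6+2 = 8 → {'m': 8, 'y': 8}
del 'y' → {'m': 8}
cfg['m'] = 8+3 = 11 → {'m': 11}
cfg['d'] = 7 → {'m': 11, 'd': 7}
cfg['k'] = cfg['m']+2 = 13 → {'m': 11, 'd': 7, 'k': 13}
cfg['d'] = 7+4 = 11 → {'m': 11, 'd': 11, 'k': 13}

{'m': 11, 'd': 11, 'k': 13}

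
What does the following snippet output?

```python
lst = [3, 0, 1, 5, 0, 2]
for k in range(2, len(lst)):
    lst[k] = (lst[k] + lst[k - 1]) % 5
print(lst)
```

[3, 0, 1, 1, 1, 3]

k=2: lst[2] = (1+0)%5 = 1 → [3, 0, 1, 5, 0, 2]
k=3: lst[3] = (5+1)%5 = 1 → [3, 0, 1, 1, 0, 2]
k=4: lst[4] = (0+1)%5 = 1 → [3, 0, 1, 1, 1, 2]
k=5: lst[5] = (2+1)%5 = 3 → [3, 0, 1, 1, 1, 3]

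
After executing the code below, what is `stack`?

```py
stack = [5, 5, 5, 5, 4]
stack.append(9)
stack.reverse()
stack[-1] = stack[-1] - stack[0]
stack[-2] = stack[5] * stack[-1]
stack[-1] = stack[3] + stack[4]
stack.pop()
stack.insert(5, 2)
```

append 9 → [5, 5, 5, 5, 4, 9]
reverse → [9, 4, 5, 5, 5, 5]
stack[-1] = stack[-1]-stack[0] = 5-9 = -4 → [9, 4, 5, 5, 5, -4]
stack[-2] = stack[5]*stack[-1] = (-4)*(-4) = 16 → [9, 4, 5, 5, 16, -4]
stack[-1] = stack[3]+stack[4] = 5+16 = 21 → [9, 4, 5, 5, 16, 21]
pop() removes 21 → [9, 4, 5, 5, 16]
insert 2 at 5 → [9, 4, 5, 5, 16, 2]

[9, 4, 5, 5, 16, 2]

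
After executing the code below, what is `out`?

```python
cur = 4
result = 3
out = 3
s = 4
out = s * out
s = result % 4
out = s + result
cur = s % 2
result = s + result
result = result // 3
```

6

out = 4*3 = 12
s = 3%4 = 3
out = 3+3 = 6
cur = 3%2 = 1
result = 3+3 = 6
result = 6//3 = 2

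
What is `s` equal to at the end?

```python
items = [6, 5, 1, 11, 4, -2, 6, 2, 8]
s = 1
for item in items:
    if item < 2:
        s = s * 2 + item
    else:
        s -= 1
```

item=6: not <2, s = 1-1 = 0
item=5: not <2, s = 0-1 = -1
item=1: <2, s = (-1)*2+1 = -1
item=11: not <2, s = (-1)-1 = -2
item=4: not <2, s = (-2)-1 = -3
item=-2: <2, s = (-3)*2+(-2) = -8
item=6: not <2, s = (-8)-1 = -9
item=2: not <2, s = (-9)-1 = -10
item=8: not <2, s = (-10)-1 = -11

-11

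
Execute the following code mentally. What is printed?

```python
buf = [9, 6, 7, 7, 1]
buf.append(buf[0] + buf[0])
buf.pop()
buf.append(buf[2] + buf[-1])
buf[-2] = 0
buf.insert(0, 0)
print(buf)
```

[0, 9, 6, 7, 7, 0, 8]

append buf[0]+buf[0] = 9+9 = 18 → [9, 6, 7, 7, 1, 18]
pop() removes 18 → [9, 6, 7, 7, 1]
append buf[2]+buf[-1] = 7+1 = 8 → [9, 6, 7, 7, 1, 8]
buf[-2] = 0 → [9, 6, 7, 7, 0, 8]
insert 0 at 0 → [0, 9, 6, 7, 7, 0, 8]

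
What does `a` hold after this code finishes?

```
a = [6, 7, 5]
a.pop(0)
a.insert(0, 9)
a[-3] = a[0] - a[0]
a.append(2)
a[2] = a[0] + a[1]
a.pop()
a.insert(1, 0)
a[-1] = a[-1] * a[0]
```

[0, 0, 7, 0]

pop(0) removes 6 → [7, 5]
insert 9 at 0 → [9, 7, 5]
a[-3] = a[0]-a[0] = 9-9 = 0 → [0, 7, 5]
append 2 → [0, 7, 5, 2]
a[2] = a[0]+a[1] = 0+7 = 7 → [0, 7, 7, 2]
pop() removes 2 → [0, 7, 7]
insert 0 at 1 → [0, 0, 7, 7]
a[-1] = a[-1]*a[0] = 7*0 = 0 → [0, 0, 7, 0]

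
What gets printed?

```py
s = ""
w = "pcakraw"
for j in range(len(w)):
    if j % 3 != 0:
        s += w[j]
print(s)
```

j=0: skip
j=1: add 'c' → 'c'
j=2: add 'a' → 'ca'
j=3: skip
j=4: add 'r' → 'car'
j=5: add 'a' → 'cara'
j=6: skip

cara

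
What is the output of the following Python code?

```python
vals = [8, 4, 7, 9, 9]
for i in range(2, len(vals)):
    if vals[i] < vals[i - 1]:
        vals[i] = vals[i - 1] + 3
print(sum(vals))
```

i=2: 7>=4, unchanged → [8, 4, 7, 9, 9]
i=3: 9>=7, unchanged → [8, 4, 7, 9, 9]
i=4: 9>=9, unchanged → [8, 4, 7, 9, 9]
sum = 37

37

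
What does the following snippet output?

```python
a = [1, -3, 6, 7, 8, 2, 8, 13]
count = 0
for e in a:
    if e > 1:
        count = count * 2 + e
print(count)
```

e=1: not >1
e=-3: not >1
e=6: >1, count = 0*2+6 = 6
e=7: >1, count = 6*2+7 = 19
e=8: >1, count = 19*2+8 = 46
e=2: >1, count = 46*2+2 = 94
e=8: >1, count = 94*2+8 = 196
e=13: >1, count = 196*2+13 = 405

405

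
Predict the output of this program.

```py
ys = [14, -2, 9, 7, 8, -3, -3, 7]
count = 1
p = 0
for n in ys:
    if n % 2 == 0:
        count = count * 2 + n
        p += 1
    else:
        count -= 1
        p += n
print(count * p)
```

n=14: even, count = 1*2+14 = 16; p=1
n=-2: even, count = 16*2+(-2) = 30; p=2
n=9: not even, count = 30-1 = 29; p=11
n=7: not even, count = 29-1 = 28; p=18
n=8: even, count = 28*2+8 = 64; p=19
n=-3: not even, count = 64-1 = 63; p=16
n=-3: not even, count = 63-1 = 62; p=13
n=7: not even, count = 62-1 = 61; p=20
count*p = 61*20 = 1220

1220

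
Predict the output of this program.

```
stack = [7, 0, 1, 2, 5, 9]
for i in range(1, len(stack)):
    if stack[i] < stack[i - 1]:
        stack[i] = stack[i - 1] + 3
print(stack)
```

i=1: 0<7, stack[1] = 7+3 = 10 → [7, 10, 1, 2, 5, 9]
i=2: 1<10, stack[2] = 10+3 = 13 → [7, 10, 13, 2, 5, 9]
i=3: 2<13, stack[3] = 13+3 = 16 → [7, 10, 13, 16, 5, 9]
i=4: 5<16, stack[4] = 16+3 = 19 → [7, 10, 13, 16, 19, 9]
i=5: 9<19, stack[5] = 19+3 = 22 → [7, 10, 13, 16, 19, 22]

[7, 10, 13, 16, 19, 22]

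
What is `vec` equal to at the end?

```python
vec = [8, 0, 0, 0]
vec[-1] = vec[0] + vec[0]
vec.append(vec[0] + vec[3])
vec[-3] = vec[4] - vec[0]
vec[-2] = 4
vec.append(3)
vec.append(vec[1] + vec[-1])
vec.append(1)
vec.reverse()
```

[1, 3, 3, 24, 4, 16, 0, 8]

vec[-1] = vec[0]+vec[0] = 8+8 = 16 → [8, 0, 0, 16]
append vec[0]+vec[3] = 8+16 = 24 → [8, 0, 0, 16, 24]
vec[-3] = vec[4]-vec[0] = 24-8 = 16 → [8, 0, 16, 16, 24]
vec[-2] = 4 → [8, 0, 16, 4, 24]
append 3 → [8, 0, 16, 4, 24, 3]
append vec[1]+vec[-1] = 0+3 = 3 → [8, 0, 16, 4, 24, 3, 3]
append 1 → [8, 0, 16, 4, 24, 3, 3, 1]
reverse → [1, 3, 3, 24, 4, 16, 0, 8]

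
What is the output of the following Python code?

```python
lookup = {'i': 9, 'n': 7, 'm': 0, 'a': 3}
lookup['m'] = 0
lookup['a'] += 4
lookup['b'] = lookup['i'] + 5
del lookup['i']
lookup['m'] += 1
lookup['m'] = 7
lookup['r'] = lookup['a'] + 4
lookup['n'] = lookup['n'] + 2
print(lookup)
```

lookup['m'] = 0 → {'i': 9, 'n': 7, 'm': 0, 'a': 3}
lookup['a'] = 3+4 = 7 → {'i': 9, 'n': 7, 'm': 0, 'a': 7}
lookup['b'] = lookup['i']+5 = 14 → {'i': 9, 'n': 7, 'm': 0, 'a': 7, 'b': 14}
del 'i' → {'n': 7, 'm': 0, 'a': 7, 'b': 14}
lookup['m'] = 0+1 = 1 → {'n': 7, 'm': 1, 'a': 7, 'b': 14}
lookup['m'] = 7 → {'n': 7, 'm': 7, 'a': 7, 'b': 14}
lookup['r'] = lookup['a']+4 = 11 → {'n': 7, 'm': 7, 'a': 7, 'b': 14, 'r': 11}
lookup['n'] = lookup['n']+2 = 9 → {'n': 9, 'm': 7, 'a': 7, 'b': 14, 'r': 11}

{'n': 9, 'm': 7, 'a': 7, 'b': 14, 'r': 11}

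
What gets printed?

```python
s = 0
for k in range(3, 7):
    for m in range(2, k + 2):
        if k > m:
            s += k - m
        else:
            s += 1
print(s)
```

28

k=3,m=2: 3>2, s = 0+1 = 1
k=3,m=3: not 3>3, s = 1+1 = 2
k=3,m=4: not 3>4, s = 2+1 = 3
k=4,m=2: 4>2, s = 3+2 = 5
k=4,m=3: 4>3, s = 5+1 = 6
k=4,m=4: not 4>4, s = 6+1 = 7
k=4,m=5: not 4>5, s = 7+1 = 8
k=5,m=2: 5>2, s = 8+3 = 11
k=5,m=3: 5>3, s = 11+2 = 13
k=5,m=4: 5>4, s = 13+1 = 14
k=5,m=5: not 5>5, s = 14+1 = 15
k=5,m=6: not 5>6, s = 15+1 = 16
k=6,m=2: 6>2, s = 16+4 = 20
k=6,m=3: 6>3, s = 20+3 = 23
k=6,m=4: 6>4, s = 23+2 = 25
k=6,m=5: 6>5, s = 25+1 = 26
k=6,m=6: not 6>6, s = 26+1 = 27
k=6,m=7: not 6>7, s = 27+1 = 28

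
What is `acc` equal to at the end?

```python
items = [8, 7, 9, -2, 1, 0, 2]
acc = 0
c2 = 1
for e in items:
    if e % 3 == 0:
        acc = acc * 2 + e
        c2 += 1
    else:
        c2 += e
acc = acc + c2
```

e=8: not %3==0; c2=9
e=7: not %3==0; c2=16
e=9: %3==0, acc = 0*2+9 = 9; c2=17
e=-2: not %3==0; c2=15
e=1: not %3==0; c2=16
e=0: %3==0, acc = 9*2+0 = 18; c2=17
e=2: not %3==0; c2=19
acc+c2 = 18+19 = 37

37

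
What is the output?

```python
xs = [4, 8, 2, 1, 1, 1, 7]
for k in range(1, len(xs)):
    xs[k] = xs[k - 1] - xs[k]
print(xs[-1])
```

k=1: xs[1] = 4-8 = -4 → [4, -4, 2, 1, 1, 1, 7]
k=2: xs[2] = (-4)-2 = -6 → [4, -4, -6, 1, 1, 1, 7]
k=3: xs[3] = (-6)-1 = -7 → [4, -4, -6, -7, 1, 1, 7]
k=4: xs[4] = (-7)-1 = -8 → [4, -4, -6, -7, -8, 1, 7]
k=5: xs[5] = (-8)-1 = -9 → [4, -4, -6, -7, -8, -9, 7]
k=6: xs[6] = (-9)-7 = -16 → [4, -4, -6, -7, -8, -9, -16]

-16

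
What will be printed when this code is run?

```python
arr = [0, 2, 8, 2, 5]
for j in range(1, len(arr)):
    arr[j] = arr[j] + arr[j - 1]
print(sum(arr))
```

j=1: arr[1] = 2+0 = 2 → [0, 2, 8, 2, 5]
j=2: arr[2] = 8+2 = 10 → [0, 2, 10, 2, 5]
j=3: arr[3] = 2+10 = 12 → [0, 2, 10, 12, 5]
j=4: arr[4] = 5+12 = 17 → [0, 2, 10, 12, 17]
sum = 41

41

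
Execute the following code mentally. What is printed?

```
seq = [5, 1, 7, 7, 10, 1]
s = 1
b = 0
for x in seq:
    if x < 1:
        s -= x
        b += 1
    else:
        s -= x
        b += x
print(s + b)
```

1

x=5: not <1, s = 1-5 = -4; b=5
x=1: not <1, s = (-4)-1 = -5; b=6
x=7: not <1, s = (-5)-7 = -12; b=13
x=7: not <1, s = (-12)-7 = -19; b=20
x=10: not <1, s = (-19)-10 = -29; b=30
x=1: not <1, s = (-29)-1 = -30; b=31
s+b = (-30)+31 = 1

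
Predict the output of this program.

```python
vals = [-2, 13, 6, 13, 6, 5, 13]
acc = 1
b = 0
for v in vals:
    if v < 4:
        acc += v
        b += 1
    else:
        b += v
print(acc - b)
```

v=-2: <4, acc = 1+(-2) = -1; b=1
v=13: not <4; b=14
v=6: not <4; b=20
v=13: not <4; b=33
v=6: not <4; b=39
v=5: not <4; b=44
v=13: not <4; b=57
acc-b = (-1)-57 = -58

-58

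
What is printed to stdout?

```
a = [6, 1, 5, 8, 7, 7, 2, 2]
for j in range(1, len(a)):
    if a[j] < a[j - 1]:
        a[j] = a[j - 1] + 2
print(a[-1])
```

20

j=1: 1<6, a[1] = 6+2 = 8 → [6, 8, 5, 8, 7, 7, 2, 2]
j=2: 5<8, a[2] = 8+2 = 10 → [6, 8, 10, 8, 7, 7, 2, 2]
j=3: 8<10, a[3] = 10+2 = 12 → [6, 8, 10, 12, 7, 7, 2, 2]
j=4: 7<12, a[4] = 12+2 = 14 → [6, 8, 10, 12, 14, 7, 2, 2]
j=5: 7<14, a[5] = 14+2 = 16 → [6, 8, 10, 12, 14, 16, 2, 2]
j=6: 2<16, a[6] = 16+2 = 18 → [6, 8, 10, 12, 14, 16, 18, 2]
j=7: 2<18, a[7] = 18+2 = 20 → [6, 8, 10, 12, 14, 16, 18, 20]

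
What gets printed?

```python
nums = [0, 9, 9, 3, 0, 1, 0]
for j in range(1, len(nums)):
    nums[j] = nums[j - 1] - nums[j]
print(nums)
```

j=1: nums[1] = 0-9 = -9 → [0, -9, 9, 3, 0, 1, 0]
j=2: nums[2] = (-9)-9 = -18 → [0, -9, -18, 3, 0, 1, 0]
j=3: nums[3] = (-18)-3 = -21 → [0, -9, -18, -21, 0, 1, 0]
j=4: nums[4] = (-21)-0 = -21 → [0, -9, -18, -21, -21, 1, 0]
j=5: nums[5] = (-21)-1 = -22 → [0, -9, -18, -21, -21, -22, 0]
j=6: nums[6] = (-22)-0 = -22 → [0, -9, -18, -21, -21, -22, -22]

[0, -9, -18, -21, -21, -22, -22]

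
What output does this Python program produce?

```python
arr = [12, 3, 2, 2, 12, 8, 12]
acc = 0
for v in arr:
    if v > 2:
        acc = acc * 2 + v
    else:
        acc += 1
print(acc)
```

v=12: >2, acc = 0*2+12 = 12
v=3: >2, acc = 12*2+3 = 27
v=2: not >2, acc = 27+1 = 28
v=2: not >2, acc = 28+1 = 29
v=12: >2, acc = 29*2+12 = 70
v=8: >2, acc = 70*2+8 = 148
v=12: >2, acc = 148*2+12 = 308

308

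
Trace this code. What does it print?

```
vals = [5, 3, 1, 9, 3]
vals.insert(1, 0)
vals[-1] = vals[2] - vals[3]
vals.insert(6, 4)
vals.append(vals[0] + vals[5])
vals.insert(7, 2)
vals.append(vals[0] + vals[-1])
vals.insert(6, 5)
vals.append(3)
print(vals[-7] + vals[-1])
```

5

insert 0 at 1 → [5, 0, 3, 1, 9, 3]
vals[-1] = vals[2]-vals[3] = 3-1 = 2 → [5, 0, 3, 1, 9, 2]
insert 4 at 6 → [5, 0, 3, 1, 9, 2, 4]
append vals[0]+vals[5] = 5+2 = 7 → [5, 0, 3, 1, 9, 2, 4, 7]
insert 2 at 7 → [5, 0, 3, 1, 9, 2, 4, 2, 7]
append vals[0]+vals[-1] = 5+7 = 12 → [5, 0, 3, 1, 9, 2, 4, 2, 7, 12]
insert 5 at 6 → [5, 0, 3, 1, 9, 2, 5, 4, 2, 7, 12]
append 3 → [5, 0, 3, 1, 9, 2, 5, 4, 2, 7, 12, 3]
vals[-7]+vals[-1] = 2+3 = 5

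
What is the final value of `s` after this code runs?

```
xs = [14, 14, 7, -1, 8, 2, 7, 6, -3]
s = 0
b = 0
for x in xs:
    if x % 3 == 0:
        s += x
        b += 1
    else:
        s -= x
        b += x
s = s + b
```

x=14: not %3==0, s = 0-14 = -14; b=14
x=14: not %3==0, s = (-14)-14 = -28; b=28
x=7: not %3==0, s = (-28)-7 = -35; b=35
x=-1: not %3==0, s = (-35)-(-1) = -34; b=34
x=8: not %3==0, s = (-34)-8 = -42; b=42
x=2: not %3==0, s = (-42)-2 = -44; b=44
x=7: not %3==0, s = (-44)-7 = -51; b=51
x=6: %3==0, s = (-51)+6 = -45; b=52
x=-3: %3==0, s = (-45)+(-3) = -48; b=53
s+b = (-48)+53 = 5

5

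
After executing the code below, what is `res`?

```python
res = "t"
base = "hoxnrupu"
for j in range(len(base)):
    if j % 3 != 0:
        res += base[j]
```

'toxruu'

j=0: skip
j=1: add 'o' → 'to'
j=2: add 'x' → 'tox'
j=3: skip
j=4: add 'r' → 'toxr'
j=5: add 'u' → 'toxru'
j=6: skip
j=7: add 'u' → 'toxruu'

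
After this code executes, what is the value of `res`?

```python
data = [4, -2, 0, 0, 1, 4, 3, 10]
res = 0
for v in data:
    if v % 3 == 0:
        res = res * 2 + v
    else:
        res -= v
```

v=4: not %3==0, res = 0-4 = -4
v=-2: not %3==0, res = (-4)-(-2) = -2
v=0: %3==0, res = (-2)*2+0 = -4
v=0: %3==0, res = (-4)*2+0 = -8
v=1: not %3==0, res = (-8)-1 = -9
v=4: not %3==0, res = (-9)-4 = -13
v=3: %3==0, res = (-13)*2+3 = -23
v=10: not %3==0, res = (-23)-10 = -33

-33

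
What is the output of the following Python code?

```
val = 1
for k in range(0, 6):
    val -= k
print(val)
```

k=0: val = 1-0 = 1
k=1: val = 1-1 = 0
k=2: val = 0-2 = -2
k=3: val = (-2)-3 = -5
k=4: val = (-5)-4 = -9
k=5: val = (-9)-5 = -14

-14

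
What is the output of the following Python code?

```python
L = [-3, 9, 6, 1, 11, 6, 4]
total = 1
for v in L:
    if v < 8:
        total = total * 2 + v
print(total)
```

52

v=-3: <8, total = 1*2+(-3) = -1
v=9: not <8
v=6: <8, total = (-1)*2+6 = 4
v=1: <8, total = 4*2+1 = 9
v=11: not <8
v=6: <8, total = 9*2+6 = 24
v=4: <8, total = 24*2+4 = 52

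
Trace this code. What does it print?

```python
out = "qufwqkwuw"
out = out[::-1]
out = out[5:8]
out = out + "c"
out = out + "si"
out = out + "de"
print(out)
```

wfucside

reverse → 'wuwkqwfuq'
slice [5:8] → 'wfu'
+ 'c' → 'wfuc'
+ 'si' → 'wfucsi'
+ 'de' → 'wfucside'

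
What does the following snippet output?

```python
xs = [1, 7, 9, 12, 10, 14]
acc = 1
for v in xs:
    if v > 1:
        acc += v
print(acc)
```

53

v=1: not >1
v=7: >1, acc = 1+7 = 8
v=9: >1, acc = 8+9 = 17
v=12: >1, acc = 17+12 = 29
v=10: >1, acc = 29+10 = 39
v=14: >1, acc = 39+14 = 53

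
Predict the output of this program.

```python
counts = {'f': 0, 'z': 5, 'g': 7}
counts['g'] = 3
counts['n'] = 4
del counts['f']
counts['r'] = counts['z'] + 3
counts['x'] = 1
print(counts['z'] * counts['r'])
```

40

counts['g'] = 3 → {'f': 0, 'z': 5, 'g': 3}
counts['n'] = 4 → {'f': 0, 'z': 5, 'g': 3, 'n': 4}
del 'f' → {'z': 5, 'g': 3, 'n': 4}
counts['r'] = counts['z']+3 = 8 → {'z': 5, 'g': 3, 'n': 4, 'r': 8}
counts['x'] = 1 → {'z': 5, 'g': 3, 'n': 4, 'r': 8, 'x': 1}
counts['z']*counts['r'] = 5*8 = 40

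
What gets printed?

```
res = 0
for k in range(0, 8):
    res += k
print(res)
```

28

k=0: res = 0+0 = 0
k=1: res = 0+1 = 1
k=2: res = 1+2 = 3
k=3: res = 3+3 = 6
k=4: res = 6+4 = 10
k=5: res = 10+5 = 15
k=6: res = 15+6 = 21
k=7: res = 21+7 = 28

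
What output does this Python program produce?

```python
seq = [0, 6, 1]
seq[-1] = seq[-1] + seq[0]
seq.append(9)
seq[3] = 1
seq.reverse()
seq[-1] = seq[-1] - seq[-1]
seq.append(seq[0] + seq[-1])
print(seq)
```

[1, 1, 6, 0, 1]

seq[-1] = seq[-1]+seq[0] = 1+0 = 1 → [0, 6, 1]
append 9 → [0, 6, 1, 9]
seq[3] = 1 → [0, 6, 1, 1]
reverse → [1, 1, 6, 0]
seq[-1] = seq[-1]-seq[-1] = 0-0 = 0 → [1, 1, 6, 0]
append seq[0]+seq[-1] = 1+0 = 1 → [1, 1, 6, 0, 1]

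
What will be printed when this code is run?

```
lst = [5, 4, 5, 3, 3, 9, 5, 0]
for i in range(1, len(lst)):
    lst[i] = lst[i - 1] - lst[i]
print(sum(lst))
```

i=1: lst[1] = 5-4 = 1 → [5, 1, 5, 3, 3, 9, 5, 0]
i=2: lst[2] = 1-5 = -4 → [5, 1, -4, 3, 3, 9, 5, 0]
i=3: lst[3] = (-4)-3 = -7 → [5, 1, -4, -7, 3, 9, 5, 0]
i=4: lst[4] = (-7)-3 = -10 → [5, 1, -4, -7, -10, 9, 5, 0]
i=5: lst[5] = (-10)-9 = -19 → [5, 1, -4, -7, -10, -19, 5, 0]
i=6: lst[6] = (-19)-5 = -24 → [5, 1, -4, -7, -10, -19, -24, 0]
i=7: lst[7] = (-24)-0 = -24 → [5, 1, -4, -7, -10, -19, -24, -24]
sum = -82

-82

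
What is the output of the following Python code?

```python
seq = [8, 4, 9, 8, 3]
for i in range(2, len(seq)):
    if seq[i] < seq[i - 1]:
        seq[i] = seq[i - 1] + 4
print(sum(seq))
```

i=2: 9>=4, unchanged → [8, 4, 9, 8, 3]
i=3: 8<9, seq[3] = 9+4 = 13 → [8, 4, 9, 13, 3]
i=4: 3<13, seq[4] = 13+4 = 17 → [8, 4, 9, 13, 17]
sum = 51

51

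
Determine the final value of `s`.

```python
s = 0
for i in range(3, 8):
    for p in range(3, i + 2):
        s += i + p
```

205

i=3,p=3: s = 0+6 = 6
i=3,p=4: s = 6+7 = 13
i=4,p=3: s = 13+7 = 20
i=4,p=4: s = 20+8 = 28
i=4,p=5: s = 28+9 = 37
i=5,p=3: s = 37+8 = 45
i=5,p=4: s = 45+9 = 54
i=5,p=5: s = 54+10 = 64
i=5,p=6: s = 64+11 = 75
i=6,p=3: s = 75+9 = 84
i=6,p=4: s = 84+10 = 94
i=6,p=5: s = 94+11 = 105
i=6,p=6: s = 105+12 = 117
i=6,p=7: s = 117+13 = 130
i=7,p=3: s = 130+10 = 140
i=7,p=4: s = 140+11 = 151
i=7,p=5: s = 151+12 = 163
i=7,p=6: s = 163+13 = 176
i=7,p=7: s = 176+14 = 190
i=7,p=8: s = 190+15 = 205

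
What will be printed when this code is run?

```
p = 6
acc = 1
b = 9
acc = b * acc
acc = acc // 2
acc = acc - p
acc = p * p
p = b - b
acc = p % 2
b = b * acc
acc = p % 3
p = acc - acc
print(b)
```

acc = 9*1 = 9
acc = 9//2 = 4
acc = 4-6 = -2
acc = 6*6 = 36
p = 9-9 = 0
acc = 0%2 = 0
b = 9*0 = 0
acc = 0%3 = 0
p = 0-0 = 0

0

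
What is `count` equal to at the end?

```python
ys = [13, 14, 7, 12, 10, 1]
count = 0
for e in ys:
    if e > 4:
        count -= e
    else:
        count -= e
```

e=13: >4, count = 0-13 = -13
e=14: >4, count = (-13)-14 = -27
e=7: >4, count = (-27)-7 = -34
e=12: >4, count = (-34)-12 = -46
e=10: >4, count = (-46)-10 = -56
e=1: not >4, count = (-56)-1 = -57

-57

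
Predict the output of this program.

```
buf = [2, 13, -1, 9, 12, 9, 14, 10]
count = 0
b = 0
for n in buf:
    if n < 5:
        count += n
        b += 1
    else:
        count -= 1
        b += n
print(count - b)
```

-74

n=2: <5, count = 0+2 = 2; b=1
n=13: not <5, count = 2-1 = 1; b=14
n=-1: <5, count = 1+(-1) = 0; b=15
n=9: not <5, count = 0-1 = -1; b=24
n=12: not <5, count = (-1)-1 = -2; b=36
n=9: not <5, count = (-2)-1 = -3; b=45
n=14: not <5, count = (-3)-1 = -4; b=59
n=10: not <5, count = (-4)-1 = -5; b=69
count-b = (-5)-69 = -74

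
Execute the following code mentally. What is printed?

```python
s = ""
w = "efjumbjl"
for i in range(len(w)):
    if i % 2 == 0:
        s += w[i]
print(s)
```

ejmj

i=0: add 'e' → 'e'
i=1: skip
i=2: add 'j' → 'ej'
i=3: skip
i=4: add 'm' → 'ejm'
i=5: skip
i=6: add 'j' → 'ejmj'
i=7: skip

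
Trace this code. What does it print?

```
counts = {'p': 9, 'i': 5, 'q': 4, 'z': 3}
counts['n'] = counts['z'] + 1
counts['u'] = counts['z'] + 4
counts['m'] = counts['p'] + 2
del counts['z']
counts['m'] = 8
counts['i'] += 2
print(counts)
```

{'p': 9, 'i': 7, 'q': 4, 'n': 4, 'u': 7, 'm': 8}

counts['n'] = counts['z']+1 = 4 → {'p': 9, 'i': 5, 'q': 4, 'z': 3, 'n': 4}
counts['u'] = counts['z']+4 = 7 → {'p': 9, 'i': 5, 'q': 4, 'z': 3, 'n': 4, 'u': 7}
counts['m'] = counts['p']+2 = 11 → {'p': 9, 'i': 5, 'q': 4, 'z': 3, 'n': 4, 'u': 7, 'm': 11}
del 'z' → {'p': 9, 'i': 5, 'q': 4, 'n': 4, 'u': 7, 'm': 11}
counts['m'] = 8 → {'p': 9, 'i': 5, 'q': 4, 'n': 4, 'u': 7, 'm': 8}
counts['i'] = 5+2 = 7 → {'p': 9, 'i': 7, 'q': 4, 'n': 4, 'u': 7, 'm': 8}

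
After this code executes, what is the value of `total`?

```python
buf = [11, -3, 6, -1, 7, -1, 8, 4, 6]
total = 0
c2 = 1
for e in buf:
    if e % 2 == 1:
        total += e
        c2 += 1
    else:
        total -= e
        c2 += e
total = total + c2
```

e=11: odd, total = 0+11 = 11; c2=2
e=-3: odd, total = 11+(-3) = 8; c2=3
e=6: not odd, total = 8-6 = 2; c2=9
e=-1: odd, total = 2+(-1) = 1; c2=10
e=7: odd, total = 1+7 = 8; c2=11
e=-1: odd, total = 8+(-1) = 7; c2=12
e=8: not odd, total = 7-8 = -1; c2=20
e=4: not odd, total = (-1)-4 = -5; c2=24
e=6: not odd, total = (-5)-6 = -11; c2=30
total+c2 = (-11)+30 = 19

19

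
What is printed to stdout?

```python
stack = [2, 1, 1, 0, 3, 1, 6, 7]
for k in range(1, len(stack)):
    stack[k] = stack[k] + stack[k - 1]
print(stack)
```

[2, 3, 4, 4, 7, 8, 14, 21]

k=1: stack[1] = 1+2 = 3 → [2, 3, 1, 0, 3, 1, 6, 7]
k=2: stack[2] = 1+3 = 4 → [2, 3, 4, 0, 3, 1, 6, 7]
k=3: stack[3] = 0+4 = 4 → [2, 3, 4, 4, 3, 1, 6, 7]
k=4: stack[4] = 3+4 = 7 → [2, 3, 4, 4, 7, 1, 6, 7]
k=5: stack[5] = 1+7 = 8 → [2, 3, 4, 4, 7, 8, 6, 7]
k=6: stack[6] = 6+8 = 14 → [2, 3, 4, 4, 7, 8, 14, 7]
k=7: stack[7] = 7+14 = 21 → [2, 3, 4, 4, 7, 8, 14, 21]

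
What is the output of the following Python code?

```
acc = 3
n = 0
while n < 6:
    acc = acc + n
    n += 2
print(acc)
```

9

n=0: acc = 3+0 = 3
n=2: acc = 3+2 = 5
n=4: acc = 5+4 = 9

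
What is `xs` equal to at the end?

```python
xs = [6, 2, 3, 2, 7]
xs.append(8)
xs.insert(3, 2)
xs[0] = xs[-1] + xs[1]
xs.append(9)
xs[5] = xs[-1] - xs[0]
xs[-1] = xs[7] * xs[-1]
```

[10, 2, 3, 2, 2, -1, 8, 81]

append 8 → [6, 2, 3, 2, 7, 8]
insert 2 at 3 → [6, 2, 3, 2, 2, 7, 8]
xs[0] = xs[-1]+xs[1] = 8+2 = 10 → [10, 2, 3, 2, 2, 7, 8]
append 9 → [10, 2, 3, 2, 2, 7, 8, 9]
xs[5] = xs[-1]-xs[0] = 9-10 = -1 → [10, 2, 3, 2, 2, -1, 8, 9]
xs[-1] = xs[7]*xs[-1] = 9*9 = 81 → [10, 2, 3, 2, 2, -1, 8, 81]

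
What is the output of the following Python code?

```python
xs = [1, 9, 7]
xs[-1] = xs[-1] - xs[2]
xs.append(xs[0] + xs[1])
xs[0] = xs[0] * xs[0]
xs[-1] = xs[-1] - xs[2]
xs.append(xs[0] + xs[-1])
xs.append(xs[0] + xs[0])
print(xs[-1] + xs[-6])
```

xs[-1] = xs[-1]-xs[2] = 7-7 = 0 → [1, 9, 0]
append xs[0]+xs[1] = 1+9 = 10 → [1, 9, 0, 10]
xs[0] = xs[0]*xs[0] = 1*1 = 1 → [1, 9, 0, 10]
xs[-1] = xs[-1]-xs[2] = 10-0 = 10 → [1, 9, 0, 10]
append xs[0]+xs[-1] = 1+10 = 11 → [1, 9, 0, 10, 11]
append xs[0]+xs[0] = 1+1 = 2 → [1, 9, 0, 10, 11, 2]
xs[-1]+xs[-6] = 2+1 = 3

3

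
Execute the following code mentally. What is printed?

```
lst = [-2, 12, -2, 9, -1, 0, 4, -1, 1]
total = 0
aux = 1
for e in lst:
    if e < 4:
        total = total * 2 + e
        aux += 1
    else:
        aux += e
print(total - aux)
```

-137

e=-2: <4, total = 0*2+(-2) = -2; aux=2
e=12: not <4; aux=14
e=-2: <4, total = (-2)*2+(-2) = -6; aux=15
e=9: not <4; aux=24
e=-1: <4, total = (-6)*2+(-1) = -13; aux=25
e=0: <4, total = (-13)*2+0 = -26; aux=26
e=4: not <4; aux=30
e=-1: <4, total = (-26)*2+(-1) = -53; aux=31
e=1: <4, total = (-53)*2+1 = -105; aux=32
total-aux = (-105)-32 = -137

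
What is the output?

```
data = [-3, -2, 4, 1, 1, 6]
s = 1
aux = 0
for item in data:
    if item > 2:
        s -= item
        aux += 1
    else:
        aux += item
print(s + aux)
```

-10

item=-3: not >2; aux=-3
item=-2: not >2; aux=-5
item=4: >2, s = 1-4 = -3; aux=-4
item=1: not >2; aux=-3
item=1: not >2; aux=-2
item=6: >2, s = (-3)-6 = -9; aux=-1
s+aux = (-9)+(-1) = -10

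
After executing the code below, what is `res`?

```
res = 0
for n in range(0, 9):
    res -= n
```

n=0: res = 0-0 = 0
n=1: res = 0-1 = -1
n=2: res = (-1)-2 = -3
n=3: res = (-3)-3 = -6
n=4: res = (-6)-4 = -10
n=5: res = (-10)-5 = -15
n=6: res = (-15)-6 = -21
n=7: res = (-21)-7 = -28
n=8: res = (-28)-8 = -36

-36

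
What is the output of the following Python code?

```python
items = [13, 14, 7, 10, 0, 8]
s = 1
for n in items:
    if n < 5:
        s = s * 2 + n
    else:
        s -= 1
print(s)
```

-7

n=13: not <5, s = 1-1 = 0
n=14: not <5, s = 0-1 = -1
n=7: not <5, s = (-1)-1 = -2
n=10: not <5, s = (-2)-1 = -3
n=0: <5, s = (-3)*2+0 = -6
n=8: not <5, s = (-6)-1 = -7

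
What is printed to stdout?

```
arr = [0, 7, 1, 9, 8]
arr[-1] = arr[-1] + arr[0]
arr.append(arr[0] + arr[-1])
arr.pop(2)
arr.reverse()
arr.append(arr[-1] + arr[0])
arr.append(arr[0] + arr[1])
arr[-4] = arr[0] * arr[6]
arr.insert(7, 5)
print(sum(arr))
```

arr[-1] = arr[-1]+arr[0] = 8+0 = 8 → [0, 7, 1, 9, 8]
append arr[0]+arr[-1] = 0+8 = 8 → [0, 7, 1, 9, 8, 8]
pop(2) removes 1 → [0, 7, 9, 8, 8]
reverse → [8, 8, 9, 7, 0]
append arr[-1]+arr[0] = 0+8 = 8 → [8, 8, 9, 7, 0, 8]
append arr[0]+arr[1] = 8+8 = 16 → [8, 8, 9, 7, 0, 8, 16]
arr[-4] = arr[0]*arr[6] = 8*16 = 128 → [8, 8, 9, 128, 0, 8, 16]
insert 5 at 7 → [8, 8, 9, 128, 0, 8, 16, 5]
sum = 182

182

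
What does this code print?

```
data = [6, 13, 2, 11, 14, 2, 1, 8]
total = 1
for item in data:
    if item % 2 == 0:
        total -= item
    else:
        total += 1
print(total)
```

-28

item=6: even, total = 1-6 = -5
item=13: not even, total = (-5)+1 = -4
item=2: even, total = (-4)-2 = -6
item=11: not even, total = (-6)+1 = -5
item=14: even, total = (-5)-14 = -19
item=2: even, total = (-19)-2 = -21
item=1: not even, total = (-21)+1 = -20
item=8: even, total = (-20)-8 = -28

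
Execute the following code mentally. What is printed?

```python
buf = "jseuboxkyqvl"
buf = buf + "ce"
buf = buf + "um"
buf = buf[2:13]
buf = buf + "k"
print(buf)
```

+ 'ce' → 'jseuboxkyqvlce'
+ 'um' → 'jseuboxkyqvlceum'
slice [2:13] → 'euboxkyqvlc'
+ 'k' → 'euboxkyqvlck'

euboxkyqvlck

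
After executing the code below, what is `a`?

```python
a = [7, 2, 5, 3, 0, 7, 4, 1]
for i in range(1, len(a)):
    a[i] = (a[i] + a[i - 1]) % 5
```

i=1: a[1] = (2+7)%5 = 4 → [7, 4, 5, 3, 0, 7, 4, 1]
i=2: a[2] = (5+4)%5 = 4 → [7, 4, 4, 3, 0, 7, 4, 1]
i=3: a[3] = (3+4)%5 = 2 → [7, 4, 4, 2, 0, 7, 4, 1]
i=4: a[4] = (0+2)%5 = 2 → [7, 4, 4, 2, 2, 7, 4, 1]
i=5: a[5] = (7+2)%5 = 4 → [7, 4, 4, 2, 2, 4, 4, 1]
i=6: a[6] = (4+4)%5 = 3 → [7, 4, 4, 2, 2, 4, 3, 1]
i=7: a[7] = (1+3)%5 = 4 → [7, 4, 4, 2, 2, 4, 3, 4]

[7, 4, 4, 2, 2, 4, 3, 4]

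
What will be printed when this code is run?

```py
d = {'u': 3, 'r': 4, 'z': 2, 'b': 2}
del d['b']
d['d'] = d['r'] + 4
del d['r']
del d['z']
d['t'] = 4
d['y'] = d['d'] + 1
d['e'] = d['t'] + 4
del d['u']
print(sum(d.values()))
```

del 'b' → {'u': 3, 'r': 4, 'z': 2}
d['d'] = d['r']+4 = 8 → {'u': 3, 'r': 4, 'z': 2, 'd': 8}
del 'r' → {'u': 3, 'z': 2, 'd': 8}
del 'z' → {'u': 3, 'd': 8}
d['t'] = 4 → {'u': 3, 'd': 8, 't': 4}
d['y'] = d['d']+1 = 9 → {'u': 3, 'd': 8, 't': 4, 'y': 9}
d['e'] = d['t']+4 = 8 → {'u': 3, 'd': 8, 't': 4, 'y': 9, 'e': 8}
del 'u' → {'d': 8, 't': 4, 'y': 9, 'e': 8}
sum of values = 29

29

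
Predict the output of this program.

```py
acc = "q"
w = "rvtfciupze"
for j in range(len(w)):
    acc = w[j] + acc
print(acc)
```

j=0: prepend 'r' → 'rq'
j=1: prepend 'v' → 'vrq'
j=2: prepend 't' → 'tvrq'
j=3: prepend 'f' → 'ftvrq'
j=4: prepend 'c' → 'cftvrq'
j=5: prepend 'i' → 'icftvrq'
j=6: prepend 'u' → 'uicftvrq'
j=7: prepend 'p' → 'puicftvrq'
j=8: prepend 'z' → 'zpuicftvrq'
j=9: prepend 'e' → 'ezpuicftvrq'

ezpuicftvrq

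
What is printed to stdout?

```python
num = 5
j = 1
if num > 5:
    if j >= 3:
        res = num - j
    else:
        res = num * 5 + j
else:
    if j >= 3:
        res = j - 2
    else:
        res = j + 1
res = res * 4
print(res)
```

8

num=5, j=1
num > 5 is False; j >= 3 is False
→ res = j + 1 = 2
res = 2*4 = 8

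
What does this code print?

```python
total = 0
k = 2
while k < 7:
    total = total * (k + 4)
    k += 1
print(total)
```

k=2: total = 0*6 = 0
k=3: total = 0*7 = 0
k=4: total = 0*8 = 0
k=5: total = 0*9 = 0
k=6: total = 0*10 = 0

0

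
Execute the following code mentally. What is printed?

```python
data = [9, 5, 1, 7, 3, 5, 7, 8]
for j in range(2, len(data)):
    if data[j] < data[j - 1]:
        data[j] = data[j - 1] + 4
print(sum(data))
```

j=2: 1<5, data[2] = 5+4 = 9 → [9, 5, 9, 7, 3, 5, 7, 8]
j=3: 7<9, data[3] = 9+4 = 13 → [9, 5, 9, 13, 3, 5, 7, 8]
j=4: 3<13, data[4] = 13+4 = 17 → [9, 5, 9, 13, 17, 5, 7, 8]
j=5: 5<17, data[5] = 17+4 = 21 → [9, 5, 9, 13, 17, 21, 7, 8]
j=6: 7<21, data[6] = 21+4 = 25 → [9, 5, 9, 13, 17, 21, 25, 8]
j=7: 8<25, data[7] = 25+4 = 29 → [9, 5, 9, 13, 17, 21, 25, 29]
sum = 128

128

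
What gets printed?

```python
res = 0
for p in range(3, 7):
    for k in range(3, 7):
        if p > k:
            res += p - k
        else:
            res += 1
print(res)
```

20

p=3,k=3: not 3>3, res = 0+1 = 1
p=3,k=4: not 3>4, res = 1+1 = 2
p=3,k=5: not 3>5, res = 2+1 = 3
p=3,k=6: not 3>6, res = 3+1 = 4
p=4,k=3: 4>3, res = 4+1 = 5
p=4,k=4: not 4>4, res = 5+1 = 6
p=4,k=5: not 4>5, res = 6+1 = 7
p=4,k=6: not 4>6, res = 7+1 = 8
p=5,k=3: 5>3, res = 8+2 = 10
p=5,k=4: 5>4, res = 10+1 = 11
p=5,k=5: not 5>5, res = 11+1 = 12
p=5,k=6: not 5>6, res = 12+1 = 13
p=6,k=3: 6>3, res = 13+3 = 16
p=6,k=4: 6>4, res = 16+2 = 18
p=6,k=5: 6>5, res = 18+1 = 19
p=6,k=6: not 6>6, res = 19+1 = 20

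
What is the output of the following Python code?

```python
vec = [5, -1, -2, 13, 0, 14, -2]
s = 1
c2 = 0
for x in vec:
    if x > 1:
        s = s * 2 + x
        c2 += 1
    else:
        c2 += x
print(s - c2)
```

x=5: >1, s = 1*2+5 = 7; c2=1
x=-1: not >1; c2=0
x=-2: not >1; c2=-2
x=13: >1, s = 7*2+13 = 27; c2=-1
x=0: not >1; c2=-1
x=14: >1, s = 27*2+14 = 68; c2=0
x=-2: not >1; c2=-2
s-c2 = 68-(-2) = 70

70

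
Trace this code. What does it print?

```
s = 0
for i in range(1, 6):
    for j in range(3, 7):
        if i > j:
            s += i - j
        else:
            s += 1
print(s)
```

21

i=1,j=3: not 1>3, s = 0+1 = 1
i=1,j=4: not 1>4, s = 1+1 = 2
i=1,j=5: not 1>5, s = 2+1 = 3
i=1,j=6: not 1>6, s = 3+1 = 4
i=2,j=3: not 2>3, s = 4+1 = 5
i=2,j=4: not 2>4, s = 5+1 = 6
i=2,j=5: not 2>5, s = 6+1 = 7
i=2,j=6: not 2>6, s = 7+1 = 8
i=3,j=3: not 3>3, s = 8+1 = 9
i=3,j=4: not 3>4, s = 9+1 = 10
i=3,j=5: not 3>5, s = 10+1 = 11
i=3,j=6: not 3>6, s = 11+1 = 12
i=4,j=3: 4>3, s = 12+1 = 13
i=4,j=4: not 4>4, s = 13+1 = 14
i=4,j=5: not 4>5, s = 14+1 = 15
i=4,j=6: not 4>6, s = 15+1 = 16
i=5,j=3: 5>3, s = 16+2 = 18
i=5,j=4: 5>4, s = 18+1 = 19
i=5,j=5: not 5>5, s = 19+1 = 20
i=5,j=6: not 5>6, s = 20+1 = 21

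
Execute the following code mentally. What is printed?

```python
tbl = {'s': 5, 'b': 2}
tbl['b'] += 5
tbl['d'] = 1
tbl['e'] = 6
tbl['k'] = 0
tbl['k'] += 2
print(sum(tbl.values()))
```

21

tbl['b'] = 2+5 = 7 → {'s': 5, 'b': 7}
tbl['d'] = 1 → {'s': 5, 'b': 7, 'd': 1}
tbl['e'] = 6 → {'s': 5, 'b': 7, 'd': 1, 'e': 6}
tbl['k'] = 0 → {'s': 5, 'b': 7, 'd': 1, 'e': 6, 'k': 0}
tbl['k'] = 0+2 = 2 → {'s': 5, 'b': 7, 'd': 1, 'e': 6, 'k': 2}
sum of values = 21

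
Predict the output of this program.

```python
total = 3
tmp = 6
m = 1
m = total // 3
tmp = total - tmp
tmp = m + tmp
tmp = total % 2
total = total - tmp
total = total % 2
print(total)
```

m = 3//3 = 1
tmp = 3-6 = -3
tmp = 1+(-3) = -2
tmp = 3%2 = 1
total = 3-1 = 2
total = 2%2 = 0

0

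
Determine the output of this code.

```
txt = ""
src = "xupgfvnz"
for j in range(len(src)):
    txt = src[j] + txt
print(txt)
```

j=0: prepend 'x' → 'x'
j=1: prepend 'u' → 'ux'
j=2: prepend 'p' → 'pux'
j=3: prepend 'g' → 'gpux'
j=4: prepend 'f' → 'fgpux'
j=5: prepend 'v' → 'vfgpux'
j=6: prepend 'n' → 'nvfgpux'
j=7: prepend 'z' → 'znvfgpux'

znvfgpux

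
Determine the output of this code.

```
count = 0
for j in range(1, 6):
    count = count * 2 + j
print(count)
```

57

j=1: count = 0*2+1 = 1
j=2: count = 1*2+2 = 4
j=3: count = 4*2+3 = 11
j=4: count = 11*2+4 = 26
j=5: count = 26*2+5 = 57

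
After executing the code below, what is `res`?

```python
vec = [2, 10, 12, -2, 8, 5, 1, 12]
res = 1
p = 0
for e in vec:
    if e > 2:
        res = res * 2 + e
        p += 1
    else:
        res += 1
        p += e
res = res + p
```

e=2: not >2, res = 1+1 = 2; p=2
e=10: >2, res = 2*2+10 = 14; p=3
e=12: >2, res = 14*2+12 = 40; p=4
e=-2: not >2, res = 40+1 = 41; p=2
e=8: >2, res = 41*2+8 = 90; p=3
e=5: >2, res = 90*2+5 = 185; p=4
e=1: not >2, res = 185+1 = 186; p=5
e=12: >2, res = 186*2+12 = 384; p=6
res+p = 384+6 = 390

390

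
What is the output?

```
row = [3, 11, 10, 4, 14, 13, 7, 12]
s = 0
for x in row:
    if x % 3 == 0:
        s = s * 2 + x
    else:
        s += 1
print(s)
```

30

x=3: %3==0, s = 0*2+3 = 3
x=11: not %3==0, s = 3+1 = 4
x=10: not %3==0, s = 4+1 = 5
x=4: not %3==0, s = 5+1 = 6
x=14: not %3==0, s = 6+1 = 7
x=13: not %3==0, s = 7+1 = 8
x=7: not %3==0, s = 8+1 = 9
x=12: %3==0, s = 9*2+12 = 30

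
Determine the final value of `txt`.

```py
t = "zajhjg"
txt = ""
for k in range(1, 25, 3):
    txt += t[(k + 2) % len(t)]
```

k=1: add t[3]='h' → 'h'
k=4: add t[0]='z' → 'hz'
k=7: add t[3]='h' → 'hzh'
k=10: add t[0]='z' → 'hzhz'
k=13: add t[3]='h' → 'hzhzh'
k=16: add t[0]='z' → 'hzhzhz'
k=19: add t[3]='h' → 'hzhzhzh'
k=22: add t[0]='z' → 'hzhzhzhz'

'hzhzhzhz'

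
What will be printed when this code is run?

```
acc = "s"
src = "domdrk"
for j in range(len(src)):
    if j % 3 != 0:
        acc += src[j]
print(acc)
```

somrk

j=0: skip
j=1: add 'o' → 'so'
j=2: add 'm' → 'som'
j=3: skip
j=4: add 'r' → 'somr'
j=5: add 'k' → 'somrk'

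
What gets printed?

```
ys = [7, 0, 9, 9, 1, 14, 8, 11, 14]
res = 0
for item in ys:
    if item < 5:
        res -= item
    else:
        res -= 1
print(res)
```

-8

item=7: not <5, res = 0-1 = -1
item=0: <5, res = (-1)-0 = -1
item=9: not <5, res = (-1)-1 = -2
item=9: not <5, res = (-2)-1 = -3
item=1: <5, res = (-3)-1 = -4
item=14: not <5, res = (-4)-1 = -5
item=8: not <5, res = (-5)-1 = -6
item=11: not <5, res = (-6)-1 = -7
item=14: not <5, res = (-7)-1 = -8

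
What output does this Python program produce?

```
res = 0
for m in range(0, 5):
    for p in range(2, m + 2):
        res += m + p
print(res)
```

m=1,p=2: res = 0+3 = 3
m=2,p=2: res = 3+4 = 7
m=2,p=3: res = 7+5 = 12
m=3,p=2: res = 12+5 = 17
m=3,p=3: res = 17+6 = 23
m=3,p=4: res = 23+7 = 30
m=4,p=2: res = 30+6 = 36
m=4,p=3: res = 36+7 = 43
m=4,p=4: res = 43+8 = 51
m=4,p=5: res = 51+9 = 60

60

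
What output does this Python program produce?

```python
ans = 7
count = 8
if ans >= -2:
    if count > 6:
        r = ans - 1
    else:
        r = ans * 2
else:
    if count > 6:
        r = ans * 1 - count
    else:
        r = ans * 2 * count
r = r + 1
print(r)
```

ans=7, count=8
ans >= -2 is True; count > 6 is True
→ r = ans - 1 = 6
r = 6+1 = 7

7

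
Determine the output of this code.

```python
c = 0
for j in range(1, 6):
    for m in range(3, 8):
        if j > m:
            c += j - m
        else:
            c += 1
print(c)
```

j=1,m=3: not 1>3, c = 0+1 = 1
j=1,m=4: not 1>4, c = 1+1 = 2
j=1,m=5: not 1>5, c = 2+1 = 3
j=1,m=6: not 1>6, c = 3+1 = 4
j=1,m=7: not 1>7, c = 4+1 = 5
j=2,m=3: not 2>3, c = 5+1 = 6
j=2,m=4: not 2>4, c = 6+1 = 7
j=2,m=5: not 2>5, c = 7+1 = 8
j=2,m=6: not 2>6, c = 8+1 = 9
j=2,m=7: not 2>7, c = 9+1 = 10
j=3,m=3: not 3>3, c = 10+1 = 11
j=3,m=4: not 3>4, c = 11+1 = 12
j=3,m=5: not 3>5, c = 12+1 = 13
j=3,m=6: not 3>6, c = 13+1 = 14
j=3,m=7: not 3>7, c = 14+1 = 15
j=4,m=3: 4>3, c = 15+1 = 16
j=4,m=4: not 4>4, c = 16+1 = 17
j=4,m=5: not 4>5, c = 17+1 = 18
j=4,m=6: not 4>6, c = 18+1 = 19
j=4,m=7: not 4>7, c = 19+1 = 20
j=5,m=3: 5>3, c = 20+2 = 22
j=5,m=4: 5>4, c = 22+1 = 23
j=5,m=5: not 5>5, c = 23+1 = 24
j=5,m=6: not 5>6, c = 24+1 = 25
j=5,m=7: not 5>7, c = 25+1 = 26

26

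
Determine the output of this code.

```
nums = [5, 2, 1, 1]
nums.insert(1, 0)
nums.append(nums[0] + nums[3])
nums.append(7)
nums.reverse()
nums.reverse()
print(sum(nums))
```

insert 0 at 1 → [5, 0, 2, 1, 1]
append nums[0]+nums[3] = 5+1 = 6 → [5, 0, 2, 1, 1, 6]
append 7 → [5, 0, 2, 1, 1, 6, 7]
reverse → [7, 6, 1, 1, 2, 0, 5]
reverse → [5, 0, 2, 1, 1, 6, 7]
sum = 22

22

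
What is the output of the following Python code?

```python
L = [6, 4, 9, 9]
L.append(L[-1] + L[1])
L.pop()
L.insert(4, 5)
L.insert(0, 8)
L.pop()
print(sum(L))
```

36

append L[-1]+L[1] = 9+4 = 13 → [6, 4, 9, 9, 13]
pop() removes 13 → [6, 4, 9, 9]
insert 5 at 4 → [6, 4, 9, 9, 5]
insert 8 at 0 → [8, 6, 4, 9, 9, 5]
pop() removes 5 → [8, 6, 4, 9, 9]
sum = 36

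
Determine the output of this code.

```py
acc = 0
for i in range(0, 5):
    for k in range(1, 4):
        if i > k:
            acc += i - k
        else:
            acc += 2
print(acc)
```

28

i=0,k=1: not 0>1, acc = 0+2 = 2
i=0,k=2: not 0>2, acc = 2+2 = 4
i=0,k=3: not 0>3, acc = 4+2 = 6
i=1,k=1: not 1>1, acc = 6+2 = 8
i=1,k=2: not 1>2, acc = 8+2 = 10
i=1,k=3: not 1>3, acc = 10+2 = 12
i=2,k=1: 2>1, acc = 12+1 = 13
i=2,k=2: not 2>2, acc = 13+2 = 15
i=2,k=3: not 2>3, acc = 15+2 = 17
i=3,k=1: 3>1, acc = 17+2 = 19
i=3,k=2: 3>2, acc = 19+1 = 20
i=3,k=3: not 3>3, acc = 20+2 = 22
i=4,k=1: 4>1, acc = 22+3 = 25
i=4,k=2: 4>2, acc = 25+2 = 27
i=4,k=3: 4>3, acc = 27+1 = 28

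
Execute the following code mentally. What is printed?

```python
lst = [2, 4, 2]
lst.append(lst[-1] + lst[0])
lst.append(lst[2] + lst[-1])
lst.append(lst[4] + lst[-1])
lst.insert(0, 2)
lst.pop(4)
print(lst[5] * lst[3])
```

24

append lst[-1]+lst[0] = 2+2 = 4 → [2, 4, 2, 4]
append lst[2]+lst[-1] = 2+4 = 6 → [2, 4, 2, 4, 6]
append lst[4]+lst[-1] = 6+6 = 12 → [2, 4, 2, 4, 6, 12]
insert 2 at 0 → [2, 2, 4, 2, 4, 6, 12]
pop(4) removes 4 → [2, 2, 4, 2, 6, 12]
lst[5]*lst[3] = 12*2 = 24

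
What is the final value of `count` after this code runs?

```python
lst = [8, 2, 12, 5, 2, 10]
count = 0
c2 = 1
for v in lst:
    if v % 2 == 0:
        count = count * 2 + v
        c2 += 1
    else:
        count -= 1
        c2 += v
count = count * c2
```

2222

v=8: even, count = 0*2+8 = 8; c2=2
v=2: even, count = 8*2+2 = 18; c2=3
v=12: even, count = 18*2+12 = 48; c2=4
v=5: not even, count = 48-1 = 47; c2=9
v=2: even, count = 47*2+2 = 96; c2=10
v=10: even, count = 96*2+10 = 202; c2=11
count*c2 = 202*11 = 2222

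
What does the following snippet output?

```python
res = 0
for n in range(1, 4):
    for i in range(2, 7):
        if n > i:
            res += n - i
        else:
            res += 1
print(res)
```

15

n=1,i=2: not 1>2, res = 0+1 = 1
n=1,i=3: not 1>3, res = 1+1 = 2
n=1,i=4: not 1>4, res = 2+1 = 3
n=1,i=5: not 1>5, res = 3+1 = 4
n=1,i=6: not 1>6, res = 4+1 = 5
n=2,i=2: not 2>2, res = 5+1 = 6
n=2,i=3: not 2>3, res = 6+1 = 7
n=2,i=4: not 2>4, res = 7+1 = 8
n=2,i=5: not 2>5, res = 8+1 = 9
n=2,i=6: not 2>6, res = 9+1 = 10
n=3,i=2: 3>2, res = 10+1 = 11
n=3,i=3: not 3>3, res = 11+1 = 12
n=3,i=4: not 3>4, res = 12+1 = 13
n=3,i=5: not 3>5, res = 13+1 = 14
n=3,i=6: not 3>6, res = 14+1 = 15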